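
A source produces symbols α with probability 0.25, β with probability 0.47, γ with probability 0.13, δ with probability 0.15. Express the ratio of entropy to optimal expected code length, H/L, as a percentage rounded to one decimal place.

99.7%

Entropy H = −Σ p log₂ p ≈ 1.8051 bits.
Huffman merges: 13/100+3/20→7/25; 1/4+7/25→53/100; 47/100+53/100→1. L = 181/100 ≈ 1.8100.
Efficiency = H/L = 1.8051/1.8100 = 99.7%.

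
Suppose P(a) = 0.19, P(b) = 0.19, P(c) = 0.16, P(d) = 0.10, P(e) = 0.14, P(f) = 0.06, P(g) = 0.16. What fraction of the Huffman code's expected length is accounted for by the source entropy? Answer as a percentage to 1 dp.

Entropy H = −Σ p log₂ p ≈ 2.7293 bits.
Huffman merges: 3/50+1/10→4/25; 7/50+4/25→3/10; 4/25+4/25→8/25; 19/100+19/100→19/50; 3/10+8/25→31/50; 19/50+31/50→1. L = 139/50 ≈ 2.7800.
Efficiency = H/L = 2.7293/2.7800 = 98.2%.

98.2%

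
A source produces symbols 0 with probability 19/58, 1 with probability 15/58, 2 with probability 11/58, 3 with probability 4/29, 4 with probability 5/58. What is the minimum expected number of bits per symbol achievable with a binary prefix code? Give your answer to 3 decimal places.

2.224 bits/symbol

Repeatedly combine the two least-probable nodes; the expected code length is the sum of the merged weights.
merge 5/58 + 4/29 → 13/58
merge 11/58 + 13/58 → 12/29
merge 15/58 + 19/58 → 17/29
merge 12/29 + 17/29 → 1
L = 13/58 + 12/29 + 17/29 + 1 = 129/58 ≈ 2.224 bits/symbol.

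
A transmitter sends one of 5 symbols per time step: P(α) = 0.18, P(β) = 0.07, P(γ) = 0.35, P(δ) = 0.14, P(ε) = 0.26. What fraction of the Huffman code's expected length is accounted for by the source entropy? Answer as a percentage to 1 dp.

97.1%

Entropy H = −Σ p log₂ p ≈ 2.1464 bits.
Huffman merges: 7/100+7/50→21/100; 9/50+21/100→39/100; 13/50+7/20→61/100; 39/100+61/100→1. L = 221/100 ≈ 2.2100.
Efficiency = H/L = 2.1464/2.2100 = 97.1%.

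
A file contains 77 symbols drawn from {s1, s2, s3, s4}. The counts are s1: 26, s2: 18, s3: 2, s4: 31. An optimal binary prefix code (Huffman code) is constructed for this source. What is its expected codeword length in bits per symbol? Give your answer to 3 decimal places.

1.857 bits/symbol

Probabilities are the counts divided by 77.
Repeatedly combine the two least-probable nodes; the expected code length is the sum of the merged weights.
merge 2/77 + 18/77 → 20/77
merge 20/77 + 26/77 → 46/77
merge 31/77 + 46/77 → 1
L = 20/77 + 46/77 + 1 = 13/7 ≈ 1.857 bits/symbol.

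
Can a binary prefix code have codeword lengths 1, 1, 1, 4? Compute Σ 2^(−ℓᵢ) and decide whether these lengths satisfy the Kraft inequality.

With common denominator 2^4 = 16: Σ 2^(−ℓᵢ) = 8/16 + 8/16 + 8/16 + 1/16 = 25/16 = 1.5625.
Kraft's inequality requires Σ ≤ 1; here Σ = 1.5625 > 1, so no such prefix code exists.

1.5625; no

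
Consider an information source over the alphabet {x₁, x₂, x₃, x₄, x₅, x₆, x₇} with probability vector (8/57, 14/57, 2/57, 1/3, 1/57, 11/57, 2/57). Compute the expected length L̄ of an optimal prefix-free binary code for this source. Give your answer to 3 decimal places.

2.368 bits/symbol

Repeatedly combine the two least-probable nodes; the expected code length is the sum of the merged weights.
merge 1/57 + 2/57 → 1/19
merge 2/57 + 1/19 → 5/57
merge 5/57 + 8/57 → 13/57
merge 11/57 + 13/57 → 8/19
merge 14/57 + 1/3 → 11/19
merge 8/19 + 11/19 → 1
L = 1/19 + 5/57 + 13/57 + 8/19 + 11/19 + 1 = 45/19 ≈ 2.368 bits/symbol.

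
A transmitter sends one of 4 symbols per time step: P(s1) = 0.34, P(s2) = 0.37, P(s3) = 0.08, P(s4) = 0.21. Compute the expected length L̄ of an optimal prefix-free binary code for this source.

1.92 bits/symbol

Repeatedly combine the two least-probable nodes; the expected code length is the sum of the merged weights.
merge 2/25 + 21/100 → 29/100
merge 29/100 + 17/50 → 63/100
merge 37/100 + 63/100 → 1
L = 29/100 + 63/100 + 1 = 48/25 = 1.92 bits/symbol.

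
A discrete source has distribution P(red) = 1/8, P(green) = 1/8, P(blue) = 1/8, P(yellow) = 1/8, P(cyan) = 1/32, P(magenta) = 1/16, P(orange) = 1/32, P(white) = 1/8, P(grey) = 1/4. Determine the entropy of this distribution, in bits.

Each probability is a power of 1/2, so log₂(1/p) is an integer.
H = Σ p·log₂(1/p) = 1/8·3 + 1/8·3 + 1/8·3 + 1/8·3 + 1/32·5 + 1/16·4 + 1/32·5 + 1/8·3 + 1/4·2 = 2.9375 bits.

2.9375 bits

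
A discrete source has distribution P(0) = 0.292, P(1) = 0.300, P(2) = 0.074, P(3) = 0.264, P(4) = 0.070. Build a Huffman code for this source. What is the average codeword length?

Repeatedly combine the two least-probable nodes; the expected code length is the sum of the merged weights.
merge 7/100 + 37/500 → 18/125
merge 18/125 + 33/125 → 51/125
merge 73/250 + 3/10 → 74/125
merge 51/125 + 74/125 → 1
L = 18/125 + 51/125 + 74/125 + 1 = 268/125 = 2.144 bits/symbol.

2.144 bits/symbol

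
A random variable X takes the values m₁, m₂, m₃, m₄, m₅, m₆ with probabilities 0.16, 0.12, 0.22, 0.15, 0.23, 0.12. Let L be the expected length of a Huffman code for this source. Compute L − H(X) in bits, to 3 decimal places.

Entropy H = −Σ p log₂ p ≈ 2.5359 bits.
Huffman merges: 3/25+3/25→6/25; 3/20+4/25→31/100; 11/50+23/100→9/20; 6/25+31/100→11/20; 9/20+11/20→1. L = 51/20 ≈ 2.5500.
L − H = 2.5500 − 2.5359 = 0.014 bits.

0.014 bits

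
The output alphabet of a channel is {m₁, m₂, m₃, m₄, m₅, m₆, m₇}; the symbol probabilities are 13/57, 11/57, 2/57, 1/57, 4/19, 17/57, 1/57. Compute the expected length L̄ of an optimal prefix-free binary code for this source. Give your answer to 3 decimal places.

2.368 bits/symbol

Repeatedly combine the two least-probable nodes; the expected code length is the sum of the merged weights.
merge 1/57 + 1/57 → 2/57
merge 2/57 + 2/57 → 4/57
merge 4/57 + 11/57 → 5/19
merge 4/19 + 13/57 → 25/57
merge 5/19 + 17/57 → 32/57
merge 25/57 + 32/57 → 1
L = 2/57 + 4/57 + 5/19 + 25/57 + 32/57 + 1 = 45/19 ≈ 2.368 bits/symbol.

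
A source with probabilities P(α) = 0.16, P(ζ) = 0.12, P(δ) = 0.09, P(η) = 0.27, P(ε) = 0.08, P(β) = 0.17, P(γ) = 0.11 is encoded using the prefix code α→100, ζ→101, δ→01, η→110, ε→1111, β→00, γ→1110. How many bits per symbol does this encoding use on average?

L̄ = Σ pᵢ·ℓᵢ = 0.16·3 + 0.12·3 + 0.09·2 + 0.27·3 + 0.08·4 + 0.17·2 + 0.11·4 = 2.93 bits/symbol.

2.93 bits/symbol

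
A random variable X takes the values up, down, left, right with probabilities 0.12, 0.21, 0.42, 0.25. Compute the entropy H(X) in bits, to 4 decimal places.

H = −Σ pᵢ log₂ pᵢ.
−0.12·log₂(0.12) = 0.3671
−0.21·log₂(0.21) = 0.4728
−0.42·log₂(0.42) = 0.5256
−0.25·log₂(0.25) = 0.5000
Sum ≈ 1.8655 → 1.8655 bits.

1.8655 bits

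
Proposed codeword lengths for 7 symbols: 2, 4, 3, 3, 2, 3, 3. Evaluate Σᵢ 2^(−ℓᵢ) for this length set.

With common denominator 2^4 = 16: Σ 2^(−ℓᵢ) = 4/16 + 1/16 + 2/16 + 2/16 + 4/16 + 2/16 + 2/16 = 17/16 = 1.0625.

1.0625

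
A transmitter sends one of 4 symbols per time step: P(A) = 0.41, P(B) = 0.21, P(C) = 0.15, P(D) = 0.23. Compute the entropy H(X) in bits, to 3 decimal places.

1.898 bits

H = −Σ pᵢ log₂ pᵢ.
−0.41·log₂(0.41) = 0.5274
−0.21·log₂(0.21) = 0.4728
−0.15·log₂(0.15) = 0.4105
−0.23·log₂(0.23) = 0.4877
Sum ≈ 1.8984 → 1.898 bits.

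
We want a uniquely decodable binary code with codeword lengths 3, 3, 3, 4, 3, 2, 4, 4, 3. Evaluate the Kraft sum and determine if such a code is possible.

1.0625; no

With common denominator 2^4 = 16: Σ 2^(−ℓᵢ) = 2/16 + 2/16 + 2/16 + 1/16 + 2/16 + 4/16 + 1/16 + 1/16 + 2/16 = 17/16 = 1.0625.
Kraft's inequality requires Σ ≤ 1; here Σ = 1.0625 > 1, so no such prefix code exists.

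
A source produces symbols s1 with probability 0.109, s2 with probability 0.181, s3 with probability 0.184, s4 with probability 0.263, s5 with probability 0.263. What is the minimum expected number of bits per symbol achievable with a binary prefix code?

Repeatedly combine the two least-probable nodes; the expected code length is the sum of the merged weights.
merge 109/1000 + 181/1000 → 29/100
merge 23/125 + 263/1000 → 447/1000
merge 263/1000 + 29/100 → 553/1000
merge 447/1000 + 553/1000 → 1
L = 29/100 + 447/1000 + 553/1000 + 1 = 229/100 = 2.29 bits/symbol.

2.29 bits/symbol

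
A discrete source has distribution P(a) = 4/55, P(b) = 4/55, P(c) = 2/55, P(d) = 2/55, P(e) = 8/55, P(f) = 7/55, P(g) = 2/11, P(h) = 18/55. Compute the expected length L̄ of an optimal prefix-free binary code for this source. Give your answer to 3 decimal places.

2.709 bits/symbol

Repeatedly combine the two least-probable nodes; the expected code length is the sum of the merged weights.
merge 2/55 + 2/55 → 4/55
merge 4/55 + 4/55 → 8/55
merge 4/55 + 7/55 → 1/5
merge 8/55 + 8/55 → 16/55
merge 2/11 + 1/5 → 21/55
merge 16/55 + 18/55 → 34/55
merge 21/55 + 34/55 → 1
L = 4/55 + 8/55 + 1/5 + 16/55 + 21/55 + 34/55 + 1 = 149/55 ≈ 2.709 bits/symbol.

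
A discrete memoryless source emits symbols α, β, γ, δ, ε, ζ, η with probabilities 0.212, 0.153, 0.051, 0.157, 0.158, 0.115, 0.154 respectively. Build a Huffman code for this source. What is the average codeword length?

2.788 bits/symbol

Repeatedly combine the two least-probable nodes; the expected code length is the sum of the merged weights.
merge 51/1000 + 23/200 → 83/500
merge 153/1000 + 77/500 → 307/1000
merge 157/1000 + 79/500 → 63/200
merge 83/500 + 53/250 → 189/500
merge 307/1000 + 63/200 → 311/500
merge 189/500 + 311/500 → 1
L = 83/500 + 307/1000 + 63/200 + 189/500 + 311/500 + 1 = 697/250 = 2.788 bits/symbol.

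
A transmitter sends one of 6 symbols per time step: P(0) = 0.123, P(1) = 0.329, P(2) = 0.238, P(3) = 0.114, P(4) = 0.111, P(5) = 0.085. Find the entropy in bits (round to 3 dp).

2.404 bits

H = −Σ pᵢ log₂ pᵢ.
−0.123·log₂(0.123) = 0.3719
−0.329·log₂(0.329) = 0.5277
−0.238·log₂(0.238) = 0.4929
−0.114·log₂(0.114) = 0.3571
−0.111·log₂(0.111) = 0.3520
−0.085·log₂(0.085) = 0.3023
Sum ≈ 2.4039 → 2.404 bits.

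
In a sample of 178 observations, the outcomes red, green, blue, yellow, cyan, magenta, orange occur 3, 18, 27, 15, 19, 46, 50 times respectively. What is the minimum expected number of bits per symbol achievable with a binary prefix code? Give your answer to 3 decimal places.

2.562 bits/symbol

Probabilities are the counts divided by 178.
Repeatedly combine the two least-probable nodes; the expected code length is the sum of the merged weights.
merge 3/178 + 15/178 → 9/89
merge 9/89 + 9/89 → 18/89
merge 19/178 + 27/178 → 23/89
merge 18/89 + 23/89 → 41/89
merge 23/89 + 25/89 → 48/89
merge 41/89 + 48/89 → 1
L = 9/89 + 18/89 + 23/89 + 41/89 + 48/89 + 1 = 228/89 ≈ 2.562 bits/symbol.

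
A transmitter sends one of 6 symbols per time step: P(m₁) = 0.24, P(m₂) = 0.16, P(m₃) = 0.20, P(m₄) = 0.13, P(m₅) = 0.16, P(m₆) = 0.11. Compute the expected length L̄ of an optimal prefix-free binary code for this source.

Repeatedly combine the two least-probable nodes; the expected code length is the sum of the merged weights.
merge 11/100 + 13/100 → 6/25
merge 4/25 + 4/25 → 8/25
merge 1/5 + 6/25 → 11/25
merge 6/25 + 8/25 → 14/25
merge 11/25 + 14/25 → 1
L = 6/25 + 8/25 + 11/25 + 14/25 + 1 = 64/25 = 2.56 bits/symbol.

2.56 bits/symbol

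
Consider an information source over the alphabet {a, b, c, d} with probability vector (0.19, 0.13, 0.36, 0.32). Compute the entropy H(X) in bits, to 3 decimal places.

H = −Σ pᵢ log₂ pᵢ.
−0.19·log₂(0.19) = 0.4552
−0.13·log₂(0.13) = 0.3826
−0.36·log₂(0.36) = 0.5306
−0.32·log₂(0.32) = 0.5260
Sum ≈ 1.8945 → 1.895 bits.

1.895 bits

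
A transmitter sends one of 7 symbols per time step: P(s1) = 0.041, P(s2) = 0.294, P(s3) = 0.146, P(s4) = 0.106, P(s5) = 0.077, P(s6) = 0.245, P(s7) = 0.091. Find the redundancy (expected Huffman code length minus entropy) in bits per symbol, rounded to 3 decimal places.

Entropy H = −Σ p log₂ p ≈ 2.5533 bits.
Huffman merges: 41/1000+77/1000→59/500; 91/1000+53/500→197/1000; 59/500+73/500→33/125; 197/1000+49/200→221/500; 33/125+147/500→279/500; 221/500+279/500→1. L = 2579/1000 ≈ 2.5790.
L − H = 2.5790 − 2.5533 = 0.026 bits.

0.026 bits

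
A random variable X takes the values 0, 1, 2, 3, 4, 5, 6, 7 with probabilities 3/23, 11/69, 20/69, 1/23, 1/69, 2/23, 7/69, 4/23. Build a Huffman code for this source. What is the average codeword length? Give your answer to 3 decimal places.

2.739 bits/symbol

Repeatedly combine the two least-probable nodes; the expected code length is the sum of the merged weights.
merge 1/69 + 1/23 → 4/69
merge 4/69 + 2/23 → 10/69
merge 7/69 + 3/23 → 16/69
merge 10/69 + 11/69 → 7/23
merge 4/23 + 16/69 → 28/69
merge 20/69 + 7/23 → 41/69
merge 28/69 + 41/69 → 1
L = 4/69 + 10/69 + 16/69 + 7/23 + 28/69 + 41/69 + 1 = 63/23 ≈ 2.739 bits/symbol.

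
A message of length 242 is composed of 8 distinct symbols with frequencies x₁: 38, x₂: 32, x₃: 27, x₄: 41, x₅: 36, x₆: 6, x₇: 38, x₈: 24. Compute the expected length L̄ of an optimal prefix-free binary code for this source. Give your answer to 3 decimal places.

Probabilities are the counts divided by 242.
Repeatedly combine the two least-probable nodes; the expected code length is the sum of the merged weights.
merge 3/121 + 12/121 → 15/121
merge 27/242 + 15/121 → 57/242
merge 16/121 + 18/121 → 34/121
merge 19/121 + 19/121 → 38/121
merge 41/242 + 57/242 → 49/121
merge 34/121 + 38/121 → 72/121
merge 49/121 + 72/121 → 1
L = 15/121 + 57/242 + 34/121 + 38/121 + 49/121 + 72/121 + 1 = 65/22 ≈ 2.955 bits/symbol.

2.955 bits/symbol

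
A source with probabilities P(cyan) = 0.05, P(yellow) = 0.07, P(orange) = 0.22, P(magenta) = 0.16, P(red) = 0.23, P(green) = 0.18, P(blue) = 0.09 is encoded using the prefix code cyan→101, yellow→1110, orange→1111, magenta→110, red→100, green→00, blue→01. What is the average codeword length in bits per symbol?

3.02 bits/symbol

L̄ = Σ pᵢ·ℓᵢ = 0.05·3 + 0.07·4 + 0.22·4 + 0.16·3 + 0.23·3 + 0.18·2 + 0.09·2 = 3.02 bits/symbol.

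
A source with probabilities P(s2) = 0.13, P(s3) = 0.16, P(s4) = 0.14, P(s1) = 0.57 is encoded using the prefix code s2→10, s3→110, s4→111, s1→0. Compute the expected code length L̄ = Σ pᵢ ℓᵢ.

L̄ = Σ pᵢ·ℓᵢ = 0.13·2 + 0.16·3 + 0.14·3 + 0.57·1 = 1.73 bits/symbol.

1.73 bits/symbol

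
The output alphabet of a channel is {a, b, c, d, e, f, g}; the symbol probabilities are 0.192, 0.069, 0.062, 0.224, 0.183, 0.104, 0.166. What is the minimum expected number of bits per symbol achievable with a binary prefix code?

Repeatedly combine the two least-probable nodes; the expected code length is the sum of the merged weights.
merge 31/500 + 69/1000 → 131/1000
merge 13/125 + 131/1000 → 47/200
merge 83/500 + 183/1000 → 349/1000
merge 24/125 + 28/125 → 52/125
merge 47/200 + 349/1000 → 73/125
merge 52/125 + 73/125 → 1
L = 131/1000 + 47/200 + 349/1000 + 52/125 + 73/125 + 1 = 543/200 = 2.715 bits/symbol.

2.715 bits/symbol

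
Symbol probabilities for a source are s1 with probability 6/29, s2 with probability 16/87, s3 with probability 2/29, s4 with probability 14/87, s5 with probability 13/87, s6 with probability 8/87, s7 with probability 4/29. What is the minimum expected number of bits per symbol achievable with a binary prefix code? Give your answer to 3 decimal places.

Repeatedly combine the two least-probable nodes; the expected code length is the sum of the merged weights.
merge 2/29 + 8/87 → 14/87
merge 4/29 + 13/87 → 25/87
merge 14/87 + 14/87 → 28/87
merge 16/87 + 6/29 → 34/87
merge 25/87 + 28/87 → 53/87
merge 34/87 + 53/87 → 1
L = 14/87 + 25/87 + 28/87 + 34/87 + 53/87 + 1 = 241/87 ≈ 2.770 bits/symbol.

2.770 bits/symbol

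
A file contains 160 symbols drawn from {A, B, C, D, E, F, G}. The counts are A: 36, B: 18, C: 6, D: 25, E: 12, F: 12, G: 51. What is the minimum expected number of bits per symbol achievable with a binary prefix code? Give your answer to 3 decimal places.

2.569 bits/symbol

Probabilities are the counts divided by 160.
Repeatedly combine the two least-probable nodes; the expected code length is the sum of the merged weights.
merge 3/80 + 3/40 → 9/80
merge 3/40 + 9/80 → 3/16
merge 9/80 + 5/32 → 43/160
merge 3/16 + 9/40 → 33/80
merge 43/160 + 51/160 → 47/80
merge 33/80 + 47/80 → 1
L = 9/80 + 3/16 + 43/160 + 33/80 + 47/80 + 1 = 411/160 ≈ 2.569 bits/symbol.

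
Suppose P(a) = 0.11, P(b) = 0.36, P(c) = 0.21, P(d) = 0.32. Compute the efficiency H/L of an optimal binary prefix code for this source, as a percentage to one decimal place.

95.9%

Entropy H = −Σ p log₂ p ≈ 1.8798 bits.
Huffman merges: 11/100+21/100→8/25; 8/25+8/25→16/25; 9/25+16/25→1. L = 49/25 ≈ 1.9600.
Efficiency = H/L = 1.8798/1.9600 = 95.9%.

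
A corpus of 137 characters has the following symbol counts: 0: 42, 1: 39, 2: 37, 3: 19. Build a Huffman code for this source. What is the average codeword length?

Probabilities are the counts divided by 137.
Repeatedly combine the two least-probable nodes; the expected code length is the sum of the merged weights.
merge 19/137 + 37/137 → 56/137
merge 39/137 + 42/137 → 81/137
merge 56/137 + 81/137 → 1
L = 56/137 + 81/137 + 1 = 2 bits/symbol.

2 bits/symbol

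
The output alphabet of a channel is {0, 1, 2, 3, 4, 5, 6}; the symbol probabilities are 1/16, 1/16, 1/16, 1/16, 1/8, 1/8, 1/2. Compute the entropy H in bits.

2.25 bits

Each probability is a power of 1/2, so log₂(1/p) is an integer.
H = Σ p·log₂(1/p) = 1/16·4 + 1/16·4 + 1/16·4 + 1/16·4 + 1/8·3 + 1/8·3 + 1/2·1 = 2.25 bits.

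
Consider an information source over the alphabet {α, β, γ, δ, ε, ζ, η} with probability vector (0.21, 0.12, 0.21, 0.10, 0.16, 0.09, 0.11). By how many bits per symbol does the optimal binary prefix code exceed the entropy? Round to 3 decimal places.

Entropy H = −Σ p log₂ p ≈ 2.7309 bits.
Huffman merges: 9/100+1/10→19/100; 11/100+3/25→23/100; 4/25+19/100→7/20; 21/100+21/100→21/50; 23/100+7/20→29/50; 21/50+29/50→1. L = 277/100 ≈ 2.7700.
L − H = 2.7700 − 2.7309 = 0.039 bits.

0.039 bits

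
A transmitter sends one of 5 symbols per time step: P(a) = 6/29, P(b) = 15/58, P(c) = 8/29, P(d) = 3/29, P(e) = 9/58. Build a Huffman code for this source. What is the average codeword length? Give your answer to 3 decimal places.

2.259 bits/symbol

Repeatedly combine the two least-probable nodes; the expected code length is the sum of the merged weights.
merge 3/29 + 9/58 → 15/58
merge 6/29 + 15/58 → 27/58
merge 15/58 + 8/29 → 31/58
merge 27/58 + 31/58 → 1
L = 15/58 + 27/58 + 31/58 + 1 = 131/58 ≈ 2.259 bits/symbol.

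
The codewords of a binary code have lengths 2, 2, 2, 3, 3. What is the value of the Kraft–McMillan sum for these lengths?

1

With common denominator 2^3 = 8: Σ 2^(−ℓᵢ) = 2/8 + 2/8 + 2/8 + 1/8 + 1/8 = 8/8 = 1.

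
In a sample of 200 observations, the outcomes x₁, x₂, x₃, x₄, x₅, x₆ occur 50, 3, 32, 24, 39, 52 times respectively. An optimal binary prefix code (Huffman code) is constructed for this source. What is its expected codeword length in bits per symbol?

2.43 bits/symbol

Probabilities are the counts divided by 200.
Repeatedly combine the two least-probable nodes; the expected code length is the sum of the merged weights.
merge 3/200 + 3/25 → 27/200
merge 27/200 + 4/25 → 59/200
merge 39/200 + 1/4 → 89/200
merge 13/50 + 59/200 → 111/200
merge 89/200 + 111/200 → 1
L = 27/200 + 59/200 + 89/200 + 111/200 + 1 = 243/100 = 2.43 bits/symbol.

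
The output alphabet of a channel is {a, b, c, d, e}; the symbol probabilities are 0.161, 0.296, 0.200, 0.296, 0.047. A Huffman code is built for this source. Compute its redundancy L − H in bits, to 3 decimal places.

Entropy H = −Σ p log₂ p ≈ 2.1357 bits.
Huffman merges: 47/1000+161/1000→26/125; 1/5+26/125→51/125; 37/125+37/125→74/125; 51/125+74/125→1. L = 276/125 ≈ 2.2080.
L − H = 2.2080 − 2.1357 = 0.072 bits.

0.072 bits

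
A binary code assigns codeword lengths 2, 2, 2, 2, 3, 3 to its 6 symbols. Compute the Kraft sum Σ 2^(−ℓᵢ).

With common denominator 2^3 = 8: Σ 2^(−ℓᵢ) = 2/8 + 2/8 + 2/8 + 2/8 + 1/8 + 1/8 = 10/8 = 1.25.

1.25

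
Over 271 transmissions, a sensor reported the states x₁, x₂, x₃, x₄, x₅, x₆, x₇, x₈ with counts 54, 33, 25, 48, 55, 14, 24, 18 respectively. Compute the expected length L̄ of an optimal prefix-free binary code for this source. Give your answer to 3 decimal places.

Probabilities are the counts divided by 271.
Repeatedly combine the two least-probable nodes; the expected code length is the sum of the merged weights.
merge 14/271 + 18/271 → 32/271
merge 24/271 + 25/271 → 49/271
merge 32/271 + 33/271 → 65/271
merge 48/271 + 49/271 → 97/271
merge 54/271 + 55/271 → 109/271
merge 65/271 + 97/271 → 162/271
merge 109/271 + 162/271 → 1
L = 32/271 + 49/271 + 65/271 + 97/271 + 109/271 + 162/271 + 1 = 785/271 ≈ 2.897 bits/symbol.

2.897 bits/symbol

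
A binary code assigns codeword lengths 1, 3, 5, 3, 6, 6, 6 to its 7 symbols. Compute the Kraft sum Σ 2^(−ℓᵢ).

0.828125

With common denominator 2^6 = 64: Σ 2^(−ℓᵢ) = 32/64 + 8/64 + 2/64 + 8/64 + 1/64 + 1/64 + 1/64 = 53/64 = 0.828125.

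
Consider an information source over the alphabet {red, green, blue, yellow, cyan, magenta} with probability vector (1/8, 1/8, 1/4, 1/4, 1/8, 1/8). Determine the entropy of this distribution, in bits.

Each probability is a power of 1/2, so log₂(1/p) is an integer.
H = Σ p·log₂(1/p) = 1/8·3 + 1/8·3 + 1/4·2 + 1/4·2 + 1/8·3 + 1/8·3 = 2.5 bits.

2.5 bits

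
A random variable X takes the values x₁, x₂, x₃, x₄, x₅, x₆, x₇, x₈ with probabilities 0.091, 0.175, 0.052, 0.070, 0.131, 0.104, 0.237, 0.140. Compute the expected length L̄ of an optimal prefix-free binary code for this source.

2.885 bits/symbol

Repeatedly combine the two least-probable nodes; the expected code length is the sum of the merged weights.
merge 13/250 + 7/100 → 61/500
merge 91/1000 + 13/125 → 39/200
merge 61/500 + 131/1000 → 253/1000
merge 7/50 + 7/40 → 63/200
merge 39/200 + 237/1000 → 54/125
merge 253/1000 + 63/200 → 71/125
merge 54/125 + 71/125 → 1
L = 61/500 + 39/200 + 253/1000 + 63/200 + 54/125 + 71/125 + 1 = 577/200 = 2.885 bits/symbol.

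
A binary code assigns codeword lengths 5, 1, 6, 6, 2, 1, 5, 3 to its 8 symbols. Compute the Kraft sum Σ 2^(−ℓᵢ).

With common denominator 2^6 = 64: Σ 2^(−ℓᵢ) = 2/64 + 32/64 + 1/64 + 1/64 + 16/64 + 32/64 + 2/64 + 8/64 = 94/64 = 1.46875.

1.46875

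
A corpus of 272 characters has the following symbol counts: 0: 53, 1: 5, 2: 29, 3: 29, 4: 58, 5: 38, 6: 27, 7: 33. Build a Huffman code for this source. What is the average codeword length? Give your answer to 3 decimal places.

Probabilities are the counts divided by 272.
Repeatedly combine the two least-probable nodes; the expected code length is the sum of the merged weights.
merge 5/272 + 27/272 → 2/17
merge 29/272 + 29/272 → 29/136
merge 2/17 + 33/272 → 65/272
merge 19/136 + 53/272 → 91/272
merge 29/136 + 29/136 → 29/68
merge 65/272 + 91/272 → 39/68
merge 29/68 + 39/68 → 1
L = 2/17 + 29/136 + 65/272 + 91/272 + 29/68 + 39/68 + 1 = 395/136 ≈ 2.904 bits/symbol.

2.904 bits/symbol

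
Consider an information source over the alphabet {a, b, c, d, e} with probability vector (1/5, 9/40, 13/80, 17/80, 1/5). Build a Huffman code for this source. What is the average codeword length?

2.3625 bits/symbol

Repeatedly combine the two least-probable nodes; the expected code length is the sum of the merged weights.
merge 13/80 + 1/5 → 29/80
merge 1/5 + 17/80 → 33/80
merge 9/40 + 29/80 → 47/80
merge 33/80 + 47/80 → 1
L = 29/80 + 33/80 + 47/80 + 1 = 189/80 = 2.3625 bits/symbol.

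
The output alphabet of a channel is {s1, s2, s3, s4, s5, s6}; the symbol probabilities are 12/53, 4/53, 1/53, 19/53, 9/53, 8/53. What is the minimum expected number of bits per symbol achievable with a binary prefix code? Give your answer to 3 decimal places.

Repeatedly combine the two least-probable nodes; the expected code length is the sum of the merged weights.
merge 1/53 + 4/53 → 5/53
merge 5/53 + 8/53 → 13/53
merge 9/53 + 12/53 → 21/53
merge 13/53 + 19/53 → 32/53
merge 21/53 + 32/53 → 1
L = 5/53 + 13/53 + 21/53 + 32/53 + 1 = 124/53 ≈ 2.340 bits/symbol.

2.340 bits/symbol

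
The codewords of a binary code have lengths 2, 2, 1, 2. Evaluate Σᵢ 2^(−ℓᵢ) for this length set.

1.25

With common denominator 2^2 = 4: Σ 2^(−ℓᵢ) = 1/4 + 1/4 + 2/4 + 1/4 = 5/4 = 1.25.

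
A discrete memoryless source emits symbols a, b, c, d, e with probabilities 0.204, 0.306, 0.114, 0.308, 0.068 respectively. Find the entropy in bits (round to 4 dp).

H = −Σ pᵢ log₂ pᵢ.
−0.204·log₂(0.204) = 0.4678
−0.306·log₂(0.306) = 0.5228
−0.114·log₂(0.114) = 0.3571
−0.308·log₂(0.308) = 0.5233
−0.068·log₂(0.068) = 0.2637
Sum ≈ 2.1348 → 2.1348 bits.

2.1348 bits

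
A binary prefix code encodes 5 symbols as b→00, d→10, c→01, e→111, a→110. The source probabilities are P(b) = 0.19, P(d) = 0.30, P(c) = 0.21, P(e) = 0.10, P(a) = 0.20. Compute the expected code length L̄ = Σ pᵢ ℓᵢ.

L̄ = Σ pᵢ·ℓᵢ = 0.19·2 + 0.30·2 + 0.21·2 + 0.10·3 + 0.20·3 = 2.3 bits/symbol.

2.3 bits/symbol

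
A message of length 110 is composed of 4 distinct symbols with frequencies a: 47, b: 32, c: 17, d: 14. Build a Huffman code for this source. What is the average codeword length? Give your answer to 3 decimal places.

Probabilities are the counts divided by 110.
Repeatedly combine the two least-probable nodes; the expected code length is the sum of the merged weights.
merge 7/55 + 17/110 → 31/110
merge 31/110 + 16/55 → 63/110
merge 47/110 + 63/110 → 1
L = 31/110 + 63/110 + 1 = 102/55 ≈ 1.855 bits/symbol.

1.855 bits/symbol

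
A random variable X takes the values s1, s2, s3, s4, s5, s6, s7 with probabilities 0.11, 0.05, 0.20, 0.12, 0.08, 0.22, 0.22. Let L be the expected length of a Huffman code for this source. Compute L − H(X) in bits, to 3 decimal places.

0.040 bits

Entropy H = −Σ p log₂ p ≈ 2.6505 bits.
Huffman merges: 1/20+2/25→13/100; 11/100+3/25→23/100; 13/100+1/5→33/100; 11/50+11/50→11/25; 23/100+33/100→14/25; 11/25+14/25→1. L = 269/100 ≈ 2.6900.
L − H = 2.6900 − 2.6505 = 0.040 bits.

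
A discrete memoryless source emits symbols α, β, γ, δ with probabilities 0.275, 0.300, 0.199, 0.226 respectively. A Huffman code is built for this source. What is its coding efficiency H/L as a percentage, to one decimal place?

Entropy H = −Σ p log₂ p ≈ 1.9817 bits.
Huffman merges: 199/1000+113/500→17/40; 11/40+3/10→23/40; 17/40+23/40→1. L = 2 ≈ 2.0000.
Efficiency = H/L = 1.9817/2.0000 = 99.1%.

99.1%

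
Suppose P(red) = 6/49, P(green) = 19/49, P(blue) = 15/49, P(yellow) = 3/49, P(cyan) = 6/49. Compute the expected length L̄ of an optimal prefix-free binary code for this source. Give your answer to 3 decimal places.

Repeatedly combine the two least-probable nodes; the expected code length is the sum of the merged weights.
merge 3/49 + 6/49 → 9/49
merge 6/49 + 9/49 → 15/49
merge 15/49 + 15/49 → 30/49
merge 19/49 + 30/49 → 1
L = 9/49 + 15/49 + 30/49 + 1 = 103/49 ≈ 2.102 bits/symbol.

2.102 bits/symbol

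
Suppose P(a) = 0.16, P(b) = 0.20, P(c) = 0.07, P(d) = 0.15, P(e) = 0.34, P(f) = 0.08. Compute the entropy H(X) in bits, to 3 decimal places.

H = −Σ pᵢ log₂ pᵢ.
−0.16·log₂(0.16) = 0.4230
−0.20·log₂(0.20) = 0.4644
−0.07·log₂(0.07) = 0.2686
−0.15·log₂(0.15) = 0.4105
−0.34·log₂(0.34) = 0.5292
−0.08·log₂(0.08) = 0.2915
Sum ≈ 2.3872 → 2.387 bits.

2.387 bits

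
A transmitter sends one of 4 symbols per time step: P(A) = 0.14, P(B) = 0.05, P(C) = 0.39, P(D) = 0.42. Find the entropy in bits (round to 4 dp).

1.6686 bits

H = −Σ pᵢ log₂ pᵢ.
−0.14·log₂(0.14) = 0.3971
−0.05·log₂(0.05) = 0.2161
−0.39·log₂(0.39) = 0.5298
−0.42·log₂(0.42) = 0.5256
Sum ≈ 1.6686 → 1.6686 bits.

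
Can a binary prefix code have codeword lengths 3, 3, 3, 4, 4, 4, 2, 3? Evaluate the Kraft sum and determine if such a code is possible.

0.9375; yes

With common denominator 2^4 = 16: Σ 2^(−ℓᵢ) = 2/16 + 2/16 + 2/16 + 1/16 + 1/16 + 1/16 + 4/16 + 2/16 = 15/16 = 0.9375.
Kraft's inequality requires Σ ≤ 1; here Σ = 0.9375 ≤ 1, so such a prefix code exists.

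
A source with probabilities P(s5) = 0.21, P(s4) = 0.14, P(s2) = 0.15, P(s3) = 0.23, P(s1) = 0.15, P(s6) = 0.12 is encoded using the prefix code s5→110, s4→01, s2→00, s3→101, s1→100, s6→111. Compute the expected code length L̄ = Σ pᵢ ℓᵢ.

2.71 bits/symbol

L̄ = Σ pᵢ·ℓᵢ = 0.21·3 + 0.14·2 + 0.15·2 + 0.23·3 + 0.15·3 + 0.12·3 = 2.71 bits/symbol.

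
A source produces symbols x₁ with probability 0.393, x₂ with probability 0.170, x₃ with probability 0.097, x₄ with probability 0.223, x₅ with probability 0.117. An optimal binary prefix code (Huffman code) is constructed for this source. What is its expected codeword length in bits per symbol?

Repeatedly combine the two least-probable nodes; the expected code length is the sum of the merged weights.
merge 97/1000 + 117/1000 → 107/500
merge 17/100 + 107/500 → 48/125
merge 223/1000 + 48/125 → 607/1000
merge 393/1000 + 607/1000 → 1
L = 107/500 + 48/125 + 607/1000 + 1 = 441/200 = 2.205 bits/symbol.

2.205 bits/symbol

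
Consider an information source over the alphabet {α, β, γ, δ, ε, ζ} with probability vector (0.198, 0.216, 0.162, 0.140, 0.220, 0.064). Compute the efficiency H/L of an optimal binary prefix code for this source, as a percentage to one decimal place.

97.4%

Entropy H = −Σ p log₂ p ≈ 2.4971 bits.
Huffman merges: 8/125+7/50→51/250; 81/500+99/500→9/25; 51/250+27/125→21/50; 11/50+9/25→29/50; 21/50+29/50→1. L = 641/250 ≈ 2.5640.
Efficiency = H/L = 2.4971/2.5640 = 97.4%.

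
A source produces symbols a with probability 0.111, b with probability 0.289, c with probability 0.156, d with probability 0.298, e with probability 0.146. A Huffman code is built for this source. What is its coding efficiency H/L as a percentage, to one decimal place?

98.1%

Entropy H = −Σ p log₂ p ≈ 2.2135 bits.
Huffman merges: 111/1000+73/500→257/1000; 39/250+257/1000→413/1000; 289/1000+149/500→587/1000; 413/1000+587/1000→1. L = 2257/1000 ≈ 2.2570.
Efficiency = H/L = 2.2135/2.2570 = 98.1%.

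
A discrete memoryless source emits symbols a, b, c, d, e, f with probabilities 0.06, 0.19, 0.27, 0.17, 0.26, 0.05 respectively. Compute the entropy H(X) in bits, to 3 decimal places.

H = −Σ pᵢ log₂ pᵢ.
−0.06·log₂(0.06) = 0.2435
−0.19·log₂(0.19) = 0.4552
−0.27·log₂(0.27) = 0.5100
−0.17·log₂(0.17) = 0.4346
−0.26·log₂(0.26) = 0.5053
−0.05·log₂(0.05) = 0.2161
Sum ≈ 2.3648 → 2.365 bits.

2.365 bits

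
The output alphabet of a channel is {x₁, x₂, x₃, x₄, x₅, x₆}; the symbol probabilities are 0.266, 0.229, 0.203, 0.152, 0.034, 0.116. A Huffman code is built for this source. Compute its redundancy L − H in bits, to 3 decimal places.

0.050 bits

Entropy H = −Σ p log₂ p ≈ 2.4017 bits.
Huffman merges: 17/500+29/250→3/20; 3/20+19/125→151/500; 203/1000+229/1000→54/125; 133/500+151/500→71/125; 54/125+71/125→1. L = 613/250 ≈ 2.4520.
L − H = 2.4520 − 2.4017 = 0.050 bits.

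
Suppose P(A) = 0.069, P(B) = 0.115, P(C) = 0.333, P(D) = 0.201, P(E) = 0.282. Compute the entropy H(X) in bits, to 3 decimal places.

2.134 bits

H = −Σ pᵢ log₂ pᵢ.
−0.069·log₂(0.069) = 0.2662
−0.115·log₂(0.115) = 0.3588
−0.333·log₂(0.333) = 0.5283
−0.201·log₂(0.201) = 0.4653
−0.282·log₂(0.282) = 0.5150
Sum ≈ 2.1335 → 2.134 bits.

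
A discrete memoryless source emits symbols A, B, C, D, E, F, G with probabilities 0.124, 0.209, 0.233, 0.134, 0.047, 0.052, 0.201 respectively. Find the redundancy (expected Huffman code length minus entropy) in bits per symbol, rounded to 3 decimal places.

0.039 bits

Entropy H = −Σ p log₂ p ≈ 2.6181 bits.
Huffman merges: 47/1000+13/250→99/1000; 99/1000+31/250→223/1000; 67/500+201/1000→67/200; 209/1000+223/1000→54/125; 233/1000+67/200→71/125; 54/125+71/125→1. L = 2657/1000 ≈ 2.6570.
L − H = 2.6570 − 2.6181 = 0.039 bits.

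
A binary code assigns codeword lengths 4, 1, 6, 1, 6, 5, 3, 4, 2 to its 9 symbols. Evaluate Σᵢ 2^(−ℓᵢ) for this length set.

1.5625

With common denominator 2^6 = 64: Σ 2^(−ℓᵢ) = 4/64 + 32/64 + 1/64 + 32/64 + 1/64 + 2/64 + 8/64 + 4/64 + 16/64 = 100/64 = 1.5625.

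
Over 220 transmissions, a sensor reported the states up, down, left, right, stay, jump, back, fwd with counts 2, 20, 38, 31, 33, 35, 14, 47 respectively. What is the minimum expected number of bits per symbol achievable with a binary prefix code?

Probabilities are the counts divided by 220.
Repeatedly combine the two least-probable nodes; the expected code length is the sum of the merged weights.
merge 1/110 + 7/110 → 4/55
merge 4/55 + 1/11 → 9/55
merge 31/220 + 3/20 → 16/55
merge 7/44 + 9/55 → 71/220
merge 19/110 + 47/220 → 17/44
merge 16/55 + 71/220 → 27/44
merge 17/44 + 27/44 → 1
L = 4/55 + 9/55 + 16/55 + 71/220 + 17/44 + 27/44 + 1 = 57/20 = 2.85 bits/symbol.

2.85 bits/symbol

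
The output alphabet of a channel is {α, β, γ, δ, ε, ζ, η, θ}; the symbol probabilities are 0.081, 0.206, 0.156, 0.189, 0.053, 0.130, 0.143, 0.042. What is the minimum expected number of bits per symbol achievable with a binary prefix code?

2.876 bits/symbol

Repeatedly combine the two least-probable nodes; the expected code length is the sum of the merged weights.
merge 21/500 + 53/1000 → 19/200
merge 81/1000 + 19/200 → 22/125
merge 13/100 + 143/1000 → 273/1000
merge 39/250 + 22/125 → 83/250
merge 189/1000 + 103/500 → 79/200
merge 273/1000 + 83/250 → 121/200
merge 79/200 + 121/200 → 1
L = 19/200 + 22/125 + 273/1000 + 83/250 + 79/200 + 121/200 + 1 = 719/250 = 2.876 bits/symbol.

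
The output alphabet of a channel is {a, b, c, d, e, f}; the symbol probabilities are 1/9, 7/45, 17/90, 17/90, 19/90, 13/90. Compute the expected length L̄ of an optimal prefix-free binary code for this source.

2.6 bits/symbol

Repeatedly combine the two least-probable nodes; the expected code length is the sum of the merged weights.
merge 1/9 + 13/90 → 23/90
merge 7/45 + 17/90 → 31/90
merge 17/90 + 19/90 → 2/5
merge 23/90 + 31/90 → 3/5
merge 2/5 + 3/5 → 1
L = 23/90 + 31/90 + 2/5 + 3/5 + 1 = 13/5 = 2.6 bits/symbol.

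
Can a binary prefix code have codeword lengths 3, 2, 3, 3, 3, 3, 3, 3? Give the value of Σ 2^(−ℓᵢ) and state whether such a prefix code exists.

With common denominator 2^3 = 8: Σ 2^(−ℓᵢ) = 1/8 + 2/8 + 1/8 + 1/8 + 1/8 + 1/8 + 1/8 + 1/8 = 9/8 = 1.125.
Kraft's inequality requires Σ ≤ 1; here Σ = 1.125 > 1, so no such prefix code exists.

1.125; no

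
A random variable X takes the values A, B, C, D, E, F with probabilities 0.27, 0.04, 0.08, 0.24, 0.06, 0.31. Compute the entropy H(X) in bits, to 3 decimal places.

2.249 bits

H = −Σ pᵢ log₂ pᵢ.
−0.27·log₂(0.27) = 0.5100
−0.04·log₂(0.04) = 0.1858
−0.08·log₂(0.08) = 0.2915
−0.24·log₂(0.24) = 0.4941
−0.06·log₂(0.06) = 0.2435
−0.31·log₂(0.31) = 0.5238
Sum ≈ 2.2487 → 2.249 bits.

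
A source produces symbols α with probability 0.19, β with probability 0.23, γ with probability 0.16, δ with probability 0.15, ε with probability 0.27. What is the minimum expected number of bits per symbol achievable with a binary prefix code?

2.31 bits/symbol

Repeatedly combine the two least-probable nodes; the expected code length is the sum of the merged weights.
merge 3/20 + 4/25 → 31/100
merge 19/100 + 23/100 → 21/50
merge 27/100 + 31/100 → 29/50
merge 21/50 + 29/50 → 1
L = 31/100 + 21/50 + 29/50 + 1 = 231/100 = 2.31 bits/symbol.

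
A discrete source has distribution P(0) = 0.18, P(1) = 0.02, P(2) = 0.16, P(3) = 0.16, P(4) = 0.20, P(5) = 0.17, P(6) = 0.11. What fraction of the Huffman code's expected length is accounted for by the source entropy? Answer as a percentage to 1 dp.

Entropy H = −Σ p log₂ p ≈ 2.6535 bits.
Huffman merges: 1/50+11/100→13/100; 13/100+4/25→29/100; 4/25+17/100→33/100; 9/50+1/5→19/50; 29/100+33/100→31/50; 19/50+31/50→1. L = 11/4 ≈ 2.7500.
Efficiency = H/L = 2.6535/2.7500 = 96.5%.

96.5%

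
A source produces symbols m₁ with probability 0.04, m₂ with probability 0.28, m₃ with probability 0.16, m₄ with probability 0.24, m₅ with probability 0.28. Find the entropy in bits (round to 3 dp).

H = −Σ pᵢ log₂ pᵢ.
−0.04·log₂(0.04) = 0.1858
−0.28·log₂(0.28) = 0.5142
−0.16·log₂(0.16) = 0.4230
−0.24·log₂(0.24) = 0.4941
−0.28·log₂(0.28) = 0.5142
Sum ≈ 2.1313 → 2.131 bits.

2.131 bits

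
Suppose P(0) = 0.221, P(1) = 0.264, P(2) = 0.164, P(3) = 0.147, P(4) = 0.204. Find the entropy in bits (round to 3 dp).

H = −Σ pᵢ log₂ pᵢ.
−0.221·log₂(0.221) = 0.4813
−0.264·log₂(0.264) = 0.5072
−0.164·log₂(0.164) = 0.4278
−0.147·log₂(0.147) = 0.4066
−0.204·log₂(0.204) = 0.4678
Sum ≈ 2.2908 → 2.291 bits.

2.291 bits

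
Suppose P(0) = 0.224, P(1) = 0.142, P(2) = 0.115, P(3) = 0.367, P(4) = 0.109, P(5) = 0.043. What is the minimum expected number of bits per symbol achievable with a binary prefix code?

Repeatedly combine the two least-probable nodes; the expected code length is the sum of the merged weights.
merge 43/1000 + 109/1000 → 19/125
merge 23/200 + 71/500 → 257/1000
merge 19/125 + 28/125 → 47/125
merge 257/1000 + 367/1000 → 78/125
merge 47/125 + 78/125 → 1
L = 19/125 + 257/1000 + 47/125 + 78/125 + 1 = 2409/1000 = 2.409 bits/symbol.

2.409 bits/symbol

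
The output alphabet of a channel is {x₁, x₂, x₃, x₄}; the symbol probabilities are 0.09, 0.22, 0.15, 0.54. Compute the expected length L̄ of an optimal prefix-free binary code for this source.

1.7 bits/symbol

Repeatedly combine the two least-probable nodes; the expected code length is the sum of the merged weights.
merge 9/100 + 3/20 → 6/25
merge 11/50 + 6/25 → 23/50
merge 23/50 + 27/50 → 1
L = 6/25 + 23/50 + 1 = 17/10 = 1.7 bits/symbol.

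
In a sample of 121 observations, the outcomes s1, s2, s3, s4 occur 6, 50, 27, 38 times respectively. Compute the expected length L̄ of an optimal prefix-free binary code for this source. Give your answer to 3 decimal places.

Probabilities are the counts divided by 121.
Repeatedly combine the two least-probable nodes; the expected code length is the sum of the merged weights.
merge 6/121 + 27/121 → 3/11
merge 3/11 + 38/121 → 71/121
merge 50/121 + 71/121 → 1
L = 3/11 + 71/121 + 1 = 225/121 ≈ 1.860 bits/symbol.

1.860 bits/symbol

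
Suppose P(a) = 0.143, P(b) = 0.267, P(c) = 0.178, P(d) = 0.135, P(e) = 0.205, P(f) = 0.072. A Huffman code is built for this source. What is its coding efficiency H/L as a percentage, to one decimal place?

98.3%

Entropy H = −Σ p log₂ p ≈ 2.4851 bits.
Huffman merges: 9/125+27/200→207/1000; 143/1000+89/500→321/1000; 41/200+207/1000→103/250; 267/1000+321/1000→147/250; 103/250+147/250→1. L = 316/125 ≈ 2.5280.
Efficiency = H/L = 2.4851/2.5280 = 98.3%.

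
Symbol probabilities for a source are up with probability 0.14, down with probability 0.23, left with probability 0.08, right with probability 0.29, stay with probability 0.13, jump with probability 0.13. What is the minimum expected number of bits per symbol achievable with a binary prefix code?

2.48 bits/symbol

Repeatedly combine the two least-probable nodes; the expected code length is the sum of the merged weights.
merge 2/25 + 13/100 → 21/100
merge 13/100 + 7/50 → 27/100
merge 21/100 + 23/100 → 11/25
merge 27/100 + 29/100 → 14/25
merge 11/25 + 14/25 → 1
L = 21/100 + 27/100 + 11/25 + 14/25 + 1 = 62/25 = 2.48 bits/symbol.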